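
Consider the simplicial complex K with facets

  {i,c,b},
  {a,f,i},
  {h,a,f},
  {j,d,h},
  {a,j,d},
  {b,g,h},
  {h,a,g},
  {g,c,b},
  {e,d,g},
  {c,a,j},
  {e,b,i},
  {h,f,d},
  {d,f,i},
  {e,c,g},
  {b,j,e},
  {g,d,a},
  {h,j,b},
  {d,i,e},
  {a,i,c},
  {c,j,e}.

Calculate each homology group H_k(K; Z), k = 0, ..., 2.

Order the vertices as a < b < c < d < e < f < g < h < i < j. Listing each simplex with vertices in this order, K has dimension 2 with simplices:

  0-simplices (10): a, b, c, d, e, f, g, h, i, j
  1-simplices (30): ac, ad, af, ag, ah, ai, aj, bc, be, bg, bh, bi, bj, ce, cg, ci, cj, de, df, dg, dh, di, dj, eg, ei, ej, fh, fi, gh, hj
  2-simplices (20): aci, acj, adg, adj, afh, afi, agh, bcg, bci, bei, bej, bgh, bhj, ceg, cej, deg, dei, dfh, dfi, dhj

so the chain groups are C_0 ≅ Z^10, C_1 ≅ Z^30, C_2 ≅ Z^20.

The boundary map ∂_1: C_1 → C_0 sends each edge [p,q] (with p < q) to q − p.
This gives a 10×30 integer matrix of rank 9; reducing to Smith normal form yields diagonal entries (1,1,1,1,1,1,1,1,1).

Boundary ∂_2: C_2 → C_1 acts by ∂[p,q,r] = [q,r] − [p,r] + [p,q]. For instance
  ∂bej = ej − bj + be,
  ∂agh = gh − ah + ag.
The resulting 30×20 matrix has rank 20, and its Smith normal form has invariant factors (1,1,1,1,1,1,1,1,1,1,1,1,1,1,1,1,1,1,1,2).

Now H_k = ker ∂_k / im ∂_{k+1}, so:

  H_0: rank C_0 − rank ∂_1 = 10 − 9 = 1, and the invariant factors of ∂_1 are all 1, so H_0 ≅ Z.
  H_1: rank ker ∂_1 − rank ∂_2 = (30 − 9) − 20 = 1, and ∂_2 has invariant factor 2 > 1, so H_1 ≅ Z ⊕ Z/2.
  H_2: rank ker ∂_2 − rank ∂_3 = (20 − 20) − 0 = 0, and there is no ∂_3, so H_2 ≅ 0.

As a check, the Euler characteristic is 10 − 30 + 20 = 0, which agrees with 1 − 1 + 0 = 0.
(K is a triangulation of the Klein bottle.)

H_0 ≅ Z,  H_1 ≅ Z ⊕ Z/2,  H_2 = 0.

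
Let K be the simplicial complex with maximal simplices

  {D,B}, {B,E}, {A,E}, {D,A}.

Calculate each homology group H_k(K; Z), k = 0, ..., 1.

H_0 ≅ Z,  H_1 ≅ Z.

Fix the vertex order A < B < D < E and write every simplex with vertices in increasing order. Then dim K = 1 and the simplices of K are:

  0-simplices (4): A, B, D, E
  1-simplices (4): AD, AE, BD, BE

Hence C_0 ≅ Z^4, C_1 ≅ Z^4.

∂_1: C_1 → C_0 sends each edge [p,q] (with p < q) to q − p.
The resulting 4×4 matrix has rank 3, and its Smith normal form has invariant factors (1,1,1).

Reading off H_k = ker ∂_k / im ∂_{k+1}:

  H_0: rank C_0 − rank ∂_1 = 4 − 3 = 1, and the invariant factors of ∂_1 are all 1, so H_0 = Z.
  H_1: rank ker ∂_1 − rank ∂_2 = (4 − 3) − 0 = 1, and there is no ∂_2, so H_1 = Z.

As a check, the Euler characteristic is 4 − 4 = 0, which agrees with 1 − 1 = 0.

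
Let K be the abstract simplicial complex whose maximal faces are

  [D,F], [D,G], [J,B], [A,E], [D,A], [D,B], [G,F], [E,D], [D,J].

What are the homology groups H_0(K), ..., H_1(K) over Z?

Order the vertices as A < B < D < E < F < G < J. Listing each simplex with vertices in this order, K has dimension 1 with simplices:

  0-simplices (7): A, B, D, E, F, G, J
  1-simplices (9): AD, AE, BD, BJ, DE, DF, DG, DJ, FG

giving chain groups C_0 ≅ Z^7, C_1 ≅ Z^9.

The boundary map ∂_1: C_1 → C_0 maps an edge to its endpoints' difference, ∂[p,q] = q − p.
As a 7×9 matrix over Z this has rank 6, with invariant factors (1,1,1,1,1,1).

Computing H_k = (kernel of ∂_k) / (image of ∂_{k+1}):

  H_0: rank C_0 − rank ∂_1 = 7 − 6 = 1, and the invariant factors of ∂_1 are all 1, so H_0 ≅ Z.
  H_1: rank ker ∂_1 − rank ∂_2 = (9 − 6) − 0 = 3, and there is no ∂_2, so H_1 ≅ Z^3.

(K is a triangulation of a wedge of 3 circles.)

H_0 = Z,  H_1 = Z^3.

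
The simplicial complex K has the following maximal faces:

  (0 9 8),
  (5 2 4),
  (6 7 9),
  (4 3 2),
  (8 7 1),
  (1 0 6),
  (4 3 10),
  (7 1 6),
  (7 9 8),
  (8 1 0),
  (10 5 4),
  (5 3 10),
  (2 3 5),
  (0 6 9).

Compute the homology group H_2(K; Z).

H_2 ≅ Z^2.

We work with the vertex ordering 0 < 1 < 2 < 3 < 4 < 5 < 6 < 7 < 8 < 9 < 10. The simplices of K, each written with vertices in increasing order, are:

  0-simplices (11): [0], [1], [2], [3], [4], [5], [6], [7], [8], [9], [10]
  1-simplices (21): [0,1], [0,6], [0,8], [0,9], [1,6], [1,7], [1,8], [2,3], [2,4], [2,5], [3,4], [3,5], [3,10], [4,5], [4,10], [5,10], [6,7], [6,9], [7,8], [7,9], [8,9]
  2-simplices (14): [0,1,6], [0,1,8], [0,6,9], [0,8,9], [1,6,7], [1,7,8], [2,3,4], [2,3,5], [2,4,5], [3,4,10], [3,5,10], [4,5,10], [6,7,9], [7,8,9]

giving chain groups C_0 ≅ Z^11, C_1 ≅ Z^21, C_2 ≅ Z^14.

Boundary ∂_1: C_1 → C_0 maps an edge to its endpoints' difference, ∂[p,q] = q − p.
The 11×21 boundary matrix has rank 9 and Smith normal form diag(1,1,1,1,1,1,1,1,1).

∂_2: C_2 → C_1 sends each 2-simplex [p,q,r] to [q,r] − [p,r] + [p,q]. For instance
  ∂[3,5,10] = [5,10] − [3,10] + [3,5],
  ∂[1,6,7] = [6,7] − [1,7] + [1,6].
This gives a 21×14 integer matrix of rank 12; reducing to Smith normal form yields diagonal entries (1,1,1,1,1,1,1,1,1,1,1,1).

Computing H_k = (kernel of ∂_k) / (image of ∂_{k+1}):

  H_2: rank ker ∂_2 − rank ∂_3 = (14 − 12) − 0 = 2, and there is no ∂_3, so H_2 = Z^2.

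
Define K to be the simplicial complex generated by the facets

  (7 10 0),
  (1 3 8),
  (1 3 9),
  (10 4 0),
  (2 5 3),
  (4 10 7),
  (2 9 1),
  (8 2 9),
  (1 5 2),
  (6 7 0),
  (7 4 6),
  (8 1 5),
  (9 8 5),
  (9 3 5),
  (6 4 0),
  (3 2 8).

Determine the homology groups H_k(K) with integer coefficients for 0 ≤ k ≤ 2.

H_0 ≅ Z^2,  H_1 ≅ Z/2Z,  H_2 ≅ Z.

Take the total order 0 < 1 < 2 < 3 < 4 < 5 < 6 < 7 < 8 < 9 < 10 on the vertex set. Then K (dimension 2) consists of the simplices:

  0-simplices (11): [0], [1], [2], [3], [4], [5], [6], [7], [8], [9], [10]
  1-simplices (24): (24 of them)
  2-simplices (16): [0,4,6], [0,4,10], [0,6,7], [0,7,10], [1,2,5], [1,2,9], [1,3,8], [1,3,9], [1,5,8], [2,3,5], [2,3,8], [2,8,9], [3,5,9], [4,6,7], [4,7,10], [5,8,9]

so the chain groups are C_0 ≅ Z^11, C_1 ≅ Z^24, C_2 ≅ Z^16.

The boundary map ∂_1: C_1 → C_0 is given by ∂[p,q] = [q] − [p].
This gives a 11×24 integer matrix of rank 9; reducing to Smith normal form yields diagonal entries (1,1,1,1,1,1,1,1,1).

∂_2: C_2 → C_1 acts by ∂[p,q,r] = [q,r] − [p,r] + [p,q]. For instance
  ∂[1,2,9] = [2,9] − [1,9] + [1,2],
  ∂[3,5,9] = [5,9] − [3,9] + [3,5].
As a 24×16 matrix over Z this has rank 15, with invariant factors (1,1,1,1,1,1,1,1,1,1,1,1,1,1,2).

Computing H_k = (kernel of ∂_k) / (image of ∂_{k+1}):

  H_0: rank C_0 − rank ∂_1 = 11 − 9 = 2, and the invariant factors of ∂_1 are all 1, so H_0 ≅ Z^2.
  H_1: rank ker ∂_1 − rank ∂_2 = (24 − 9) − 15 = 0, and ∂_2 has invariant factor 2 > 1, so H_1 ≅ Z/2Z.
  H_2: rank ker ∂_2 − rank ∂_3 = (16 − 15) − 0 = 1, and there is no ∂_3, so H_2 ≅ Z.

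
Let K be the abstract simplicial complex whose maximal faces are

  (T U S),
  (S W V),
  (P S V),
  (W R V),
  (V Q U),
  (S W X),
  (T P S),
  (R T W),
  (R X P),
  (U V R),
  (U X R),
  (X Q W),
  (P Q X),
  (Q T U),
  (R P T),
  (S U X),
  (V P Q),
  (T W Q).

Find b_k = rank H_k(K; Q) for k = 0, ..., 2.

b_0 = 1, b_1 = 2, b_2 = 1.

Order the vertices as P < Q < R < S < T < U < V < W < X. Listing each simplex with vertices in this order, K has dimension 2 with simplices:

  0-simplices (9): P, Q, R, S, T, U, V, W, X
  1-simplices (27): PQ, PR, PS, PT, PV, PX, QT, QU, QV, QW, QX, RT, RU, RV, RW, RX, ST, SU, SV, SW, SX, TU, TW, UV, UX, VW, WX
  2-simplices (18): PQV, PQX, PRT, PRX, PST, PSV, QTU, QTW, QUV, QWX, RTW, RUV, RUX, RVW, STU, SUX, SVW, SWX

so the chain groups are C_0 ≅ Z^9, C_1 ≅ Z^27, C_2 ≅ Z^18.

The boundary map ∂_1: C_1 → C_0 maps an edge to its endpoints' difference, ∂[p,q] = q − p. For instance
  ∂PS = S − P.
The 9×27 boundary matrix has rank 8 and Smith normal form diag(1,1,1,1,1,1,1,1).

The boundary map ∂_2: C_2 → C_1 maps a triangle to the signed sum of its edges. For instance
  ∂PRT = RT − PT + PR,
  ∂SVW = VW − SW + SV.
The 27×18 boundary matrix has rank 17 and Smith normal form diag(1,1,1,1,1,1,1,1,1,1,1,1,1,1,1,1,1).

Computing H_k = (kernel of ∂_k) / (image of ∂_{k+1}):

  H_0: rank C_0 − rank ∂_1 = 9 − 8 = 1, and the invariant factors of ∂_1 are all 1, so H_0 = Z.
  H_1: rank ker ∂_1 − rank ∂_2 = (27 − 8) − 17 = 2, and the invariant factors of ∂_2 are all 1, so H_1 = Z^2.
  H_2: rank ker ∂_2 − rank ∂_3 = (18 − 17) − 0 = 1, and there is no ∂_3, so H_2 = Z.

As a check, the Euler characteristic is 9 − 27 + 18 = 0, which agrees with 1 − 2 + 1 = 0.

Hence the Betti numbers are b_0 = 1, b_1 = 2, b_2 = 1.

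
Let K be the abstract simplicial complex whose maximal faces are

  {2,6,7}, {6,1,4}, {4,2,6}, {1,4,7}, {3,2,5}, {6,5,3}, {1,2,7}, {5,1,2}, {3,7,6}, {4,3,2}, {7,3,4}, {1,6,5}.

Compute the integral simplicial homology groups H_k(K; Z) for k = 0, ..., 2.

Order the vertices as 1 < 2 < 3 < 4 < 5 < 6 < 7. Listing each simplex with vertices in this order, K has dimension 2 with simplices:

  0-simplices (7): [1], [2], [3], [4], [5], [6], [7]
  1-simplices (18): [1,2], [1,4], [1,5], [1,6], [1,7], [2,3], [2,4], [2,5], [2,6], [2,7], [3,4], [3,5], [3,6], [3,7], [4,6], [4,7], [5,6], [6,7]
  2-simplices (12): [1,2,5], [1,2,7], [1,4,6], [1,4,7], [1,5,6], [2,3,4], [2,3,5], [2,4,6], [2,6,7], [3,4,7], [3,5,6], [3,6,7]

so the chain groups are C_0 ≅ Z^7, C_1 ≅ Z^18, C_2 ≅ Z^12.

∂_1: C_1 → C_0 is given by ∂[p,q] = [q] − [p]. For instance
  ∂[2,4] = [4] − [2].
The resulting 7×18 matrix has rank 6, and its Smith normal form has invariant factors (1,1,1,1,1,1).

The boundary map ∂_2: C_2 → C_1 sends each 2-simplex [p,q,r] to [q,r] − [p,r] + [p,q]. For instance
  ∂[1,5,6] = [5,6] − [1,6] + [1,5],
  ∂[1,2,5] = [2,5] − [1,5] + [1,2].
This gives a 18×12 integer matrix of rank 12; reducing to Smith normal form yields diagonal entries (1,1,1,1,1,1,1,1,1,1,1,2).

Computing H_k = (kernel of ∂_k) / (image of ∂_{k+1}):

  H_0: rank C_0 − rank ∂_1 = 7 − 6 = 1, and the invariant factors of ∂_1 are all 1, so H_0 = Z.
  H_1: rank ker ∂_1 − rank ∂_2 = (18 − 6) − 12 = 0, and ∂_2 has invariant factor 2 > 1, so H_1 = Z/2.
  H_2: rank ker ∂_2 − rank ∂_3 = (12 − 12) − 0 = 0, and there is no ∂_3, so H_2 = 0.

As a check, the Euler characteristic is 7 − 18 + 12 = 1, which agrees with 1 − 0 + 0 = 1.
(K is a triangulation of the real projective plane RP^2.)

H_0 = Z,  H_1 = Z/2,  H_2 = 0.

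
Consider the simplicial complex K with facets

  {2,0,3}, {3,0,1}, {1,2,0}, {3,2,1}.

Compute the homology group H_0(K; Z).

Order the vertices as 0 < 1 < 2 < 3. Listing each simplex with vertices in this order, K has dimension 2 with simplices:

  0-simplices (4): [0], [1], [2], [3]
  1-simplices (6): [0,1], [0,2], [0,3], [1,2], [1,3], [2,3]
  2-simplices (4): [0,1,2], [0,1,3], [0,2,3], [1,2,3]

Hence C_0 ≅ Z^4, C_1 ≅ Z^6, C_2 ≅ Z^4.

∂_1: C_1 → C_0 maps an edge to its endpoints' difference, ∂[p,q] = q − p. For instance
  ∂[0,2] = [2] − [0].
This gives a 4×6 integer matrix of rank 3; reducing to Smith normal form yields diagonal entries (1,1,1).

Boundary ∂_2: C_2 → C_1 sends each 2-simplex [p,q,r] to [q,r] − [p,r] + [p,q]. For instance
  ∂[0,2,3] = [2,3] − [0,3] + [0,2],
  ∂[0,1,3] = [1,3] − [0,3] + [0,1].
The resulting 6×4 matrix has rank 3, and its Smith normal form has invariant factors (1,1,1).

Computing H_k = (kernel of ∂_k) / (image of ∂_{k+1}):

  H_0: rank C_0 − rank ∂_1 = 4 − 3 = 1, and the invariant factors of ∂_1 are all 1, so H_0 ≅ Z.

H_0 ≅ Z.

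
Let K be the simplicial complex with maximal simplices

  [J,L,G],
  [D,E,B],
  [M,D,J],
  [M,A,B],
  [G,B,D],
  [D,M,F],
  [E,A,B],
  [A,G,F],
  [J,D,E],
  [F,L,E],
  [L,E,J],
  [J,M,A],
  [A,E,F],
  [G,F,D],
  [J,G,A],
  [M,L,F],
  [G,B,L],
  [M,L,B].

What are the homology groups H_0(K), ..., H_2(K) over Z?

H_0 ≅ Z,  H_1 ≅ Z^2,  H_2 ≅ Z.

Order the vertices as A < B < D < E < F < G < J < L < M. Listing each simplex with vertices in this order, K has dimension 2 with simplices:

  0-simplices (9): A, B, D, E, F, G, J, L, M
  1-simplices (27): AB, AE, AF, AG, AJ, AM, BD, BE, BG, BL, BM, DE, DF, DG, DJ, DM, EF, EJ, EL, FG, FL, FM, GJ, GL, JL, JM, LM
  2-simplices (18): ABE, ABM, AEF, AFG, AGJ, AJM, BDE, BDG, BGL, BLM, DEJ, DFG, DFM, DJM, EFL, EJL, FLM, GJL

so the chain groups are C_0 ≅ Z^9, C_1 ≅ Z^27, C_2 ≅ Z^18.

Boundary ∂_1: C_1 → C_0 maps an edge to its endpoints' difference, ∂[p,q] = q − p. For instance
  ∂JL = L − J.
The 9×27 boundary matrix has rank 8 and Smith normal form diag(1,1,1,1,1,1,1,1).

The boundary map ∂_2: C_2 → C_1 sends each 2-simplex [p,q,r] to [q,r] − [p,r] + [p,q]. For instance
  ∂DJM = JM − DM + DJ,
  ∂AJM = JM − AM + AJ.
The resulting 27×18 matrix has rank 17, and its Smith normal form has invariant factors (1,1,1,1,1,1,1,1,1,1,1,1,1,1,1,1,1).

Computing H_k = (kernel of ∂_k) / (image of ∂_{k+1}):

  H_0: rank C_0 − rank ∂_1 = 9 − 8 = 1, and the invariant factors of ∂_1 are all 1, so H_0 ≅ Z.
  H_1: rank ker ∂_1 − rank ∂_2 = (27 − 8) − 17 = 2, and the invariant factors of ∂_2 are all 1, so H_1 ≅ Z^2.
  H_2: rank ker ∂_2 − rank ∂_3 = (18 − 17) − 0 = 1, and there is no ∂_3, so H_2 ≅ Z.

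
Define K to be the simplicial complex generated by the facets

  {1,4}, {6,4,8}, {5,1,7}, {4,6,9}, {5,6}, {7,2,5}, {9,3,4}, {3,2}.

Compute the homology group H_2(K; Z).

We work with the vertex ordering 1 < 2 < 3 < 4 < 5 < 6 < 7 < 8 < 9. The simplices of K, each written with vertices in increasing order, are:

  0-simplices (9): [1], [2], [3], [4], [5], [6], [7], [8], [9]
  1-simplices (15): [1,4], [1,5], [1,7], [2,3], [2,5], [2,7], [3,4], [3,9], [4,6], [4,8], [4,9], [5,6], [5,7], [6,8], [6,9]
  2-simplices (5): [1,5,7], [2,5,7], [3,4,9], [4,6,8], [4,6,9]

Hence C_0 ≅ Z^9, C_1 ≅ Z^15, C_2 ≅ Z^5.

∂_1: C_1 → C_0 maps an edge to its endpoints' difference, ∂[p,q] = q − p. For instance
  ∂[2,5] = [5] − [2].
The 9×15 boundary matrix has rank 8 and Smith normal form diag(1,1,1,1,1,1,1,1).

Boundary ∂_2: C_2 → C_1 maps a triangle to the signed sum of its edges. For instance
  ∂[3,4,9] = [4,9] − [3,9] + [3,4],
  ∂[4,6,8] = [6,8] − [4,8] + [4,6].
As a 15×5 matrix over Z this has rank 5, with invariant factors (1,1,1,1,1).

From H_k ≅ ker(∂_k) / im(∂_{k+1}) we obtain:

  H_2: rank ker ∂_2 − rank ∂_3 = (5 − 5) − 0 = 0, and there is no ∂_3, so H_2 ≅ 0.

H_2 ≅ 0.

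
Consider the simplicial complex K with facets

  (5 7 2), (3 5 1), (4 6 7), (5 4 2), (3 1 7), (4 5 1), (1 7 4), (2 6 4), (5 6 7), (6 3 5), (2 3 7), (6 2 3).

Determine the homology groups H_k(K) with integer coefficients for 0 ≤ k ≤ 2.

H_0 ≅ Z,  H_1 ≅ Z/2,  H_2 = 0.

Take the total order 1 < 2 < 3 < 4 < 5 < 6 < 7 on the vertex set. Then K (dimension 2) consists of the simplices:

  0-simplices (7): [1], [2], [3], [4], [5], [6], [7]
  1-simplices (18): [1,3], [1,4], [1,5], [1,7], [2,3], [2,4], [2,5], [2,6], [2,7], [3,5], [3,6], [3,7], [4,5], [4,6], [4,7], [5,6], [5,7], [6,7]
  2-simplices (12): [1,3,5], [1,3,7], [1,4,5], [1,4,7], [2,3,6], [2,3,7], [2,4,5], [2,4,6], [2,5,7], [3,5,6], [4,6,7], [5,6,7]

so the chain groups are C_0 ≅ Z^7, C_1 ≅ Z^18, C_2 ≅ Z^12.

∂_1: C_1 → C_0 maps an edge to its endpoints' difference, ∂[p,q] = q − p. For instance
  ∂[5,6] = [6] − [5].
This gives a 7×18 integer matrix of rank 6; reducing to Smith normal form yields diagonal entries (1,1,1,1,1,1).

The boundary map ∂_2: C_2 → C_1 maps a triangle to the signed sum of its edges. For instance
  ∂[2,4,5] = [4,5] − [2,5] + [2,4],
  ∂[2,4,6] = [4,6] − [2,6] + [2,4].
As a 18×12 matrix over Z this has rank 12, with invariant factors (1,1,1,1,1,1,1,1,1,1,1,2).

From H_k ≅ ker(∂_k) / im(∂_{k+1}) we obtain:

  H_0: rank C_0 − rank ∂_1 = 7 − 6 = 1, and the invariant factors of ∂_1 are all 1, so H_0 ≅ Z.
  H_1: rank ker ∂_1 − rank ∂_2 = (18 − 6) − 12 = 0, and ∂_2 has invariant factor 2 > 1, so H_1 ≅ Z/2.
  H_2: rank ker ∂_2 − rank ∂_3 = (12 − 12) − 0 = 0, and there is no ∂_3, so H_2 ≅ 0.

As a check, the Euler characteristic is 7 − 18 + 12 = 1, which agrees with 1 − 0 + 0 = 1.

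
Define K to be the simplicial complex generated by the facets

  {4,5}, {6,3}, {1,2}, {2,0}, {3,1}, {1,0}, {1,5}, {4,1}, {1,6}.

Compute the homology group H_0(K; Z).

We work with the vertex ordering 0 < 1 < 2 < 3 < 4 < 5 < 6. The simplices of K, each written with vertices in increasing order, are:

  0-simplices (7): [0], [1], [2], [3], [4], [5], [6]
  1-simplices (9): [0,1], [0,2], [1,2], [1,3], [1,4], [1,5], [1,6], [3,6], [4,5]

Hence C_0 ≅ Z^7, C_1 ≅ Z^9.

The boundary map ∂_1: C_1 → C_0 sends each edge [p,q] (with p < q) to q − p.
The resulting 7×9 matrix has rank 6, and its Smith normal form has invariant factors (1,1,1,1,1,1).

Now H_k = ker ∂_k / im ∂_{k+1}, so:

  H_0: rank C_0 − rank ∂_1 = 7 − 6 = 1, and the invariant factors of ∂_1 are all 1, so H_0 = Z.

H_0 ≅ Z.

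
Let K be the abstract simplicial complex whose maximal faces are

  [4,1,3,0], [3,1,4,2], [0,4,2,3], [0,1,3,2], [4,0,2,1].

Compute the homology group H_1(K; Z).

H_1 ≅ 0.

Order the vertices as 0 < 1 < 2 < 3 < 4. Listing each simplex with vertices in this order, K has dimension 3 with simplices:

  0-simplices (5): [0], [1], [2], [3], [4]
  1-simplices (10): [0,1], [0,2], [0,3], [0,4], [1,2], [1,3], [1,4], [2,3], [2,4], [3,4]
  2-simplices (10): [0,1,2], [0,1,3], [0,1,4], [0,2,3], [0,2,4], [0,3,4], [1,2,3], [1,2,4], [1,3,4], [2,3,4]
  3-simplices (5): [0,1,2,3], [0,1,2,4], [0,1,3,4], [0,2,3,4], [1,2,3,4]

giving chain groups C_0 ≅ Z^5, C_1 ≅ Z^10, C_2 ≅ Z^10, C_3 ≅ Z^5.

The boundary map ∂_1: C_1 → C_0 is given by ∂[p,q] = [q] − [p]. For instance
  ∂[3,4] = [4] − [3].
The resulting 5×10 matrix has rank 4, and its Smith normal form has invariant factors (1,1,1,1).

Boundary ∂_2: C_2 → C_1 maps a triangle to the signed sum of its edges. For instance
  ∂[0,3,4] = [3,4] − [0,4] + [0,3],
  ∂[0,2,3] = [2,3] − [0,3] + [0,2].
The resulting 10×10 matrix has rank 6, and its Smith normal form has invariant factors (1,1,1,1,1,1).

∂_3: C_3 → C_2 sends each 3-simplex σ to the alternating sum Σ_i (−1)^i (σ with its i-th vertex removed). For instance
  ∂[1,2,3,4] = [2,3,4] − [1,3,4] + [1,2,4] − [1,2,3],
  ∂[0,1,2,4] = [1,2,4] − [0,2,4] + [0,1,4] − [0,1,2].
This gives a 10×5 integer matrix of rank 4; reducing to Smith normal form yields diagonal entries (1,1,1,1).

Computing H_k = (kernel of ∂_k) / (image of ∂_{k+1}):

  H_1: rank ker ∂_1 − rank ∂_2 = (10 − 4) − 6 = 0, and the invariant factors of ∂_2 are all 1, so H_1 = 0.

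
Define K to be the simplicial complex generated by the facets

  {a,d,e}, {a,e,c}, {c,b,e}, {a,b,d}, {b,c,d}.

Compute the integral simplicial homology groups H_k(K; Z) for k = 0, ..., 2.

H_0 = Z,  H_1 = Z,  H_2 = 0.

We work with the vertex ordering a < b < c < d < e. The simplices of K, each written with vertices in increasing order, are:

  0-simplices (5): a, b, c, d, e
  1-simplices (10): ab, ac, ad, ae, bc, bd, be, cd, ce, de
  2-simplices (5): abd, ace, ade, bcd, bce

so the chain groups are C_0 ≅ Z^5, C_1 ≅ Z^10, C_2 ≅ Z^5.

Boundary ∂_1: C_1 → C_0 is given by ∂[p,q] = [q] − [p]. For instance
  ∂ac = c − a.
The 5×10 boundary matrix has rank 4 and Smith normal form diag(1,1,1,1).

Boundary ∂_2: C_2 → C_1 maps a triangle to the signed sum of its edges. For instance
  ∂ace = ce − ae + ac,
  ∂abd = bd − ad + ab.
The 10×5 boundary matrix has rank 5 and Smith normal form diag(1,1,1,1,1).

Computing H_k = (kernel of ∂_k) / (image of ∂_{k+1}):

  H_0: rank C_0 − rank ∂_1 = 5 − 4 = 1, and the invariant factors of ∂_1 are all 1, so H_0 = Z.
  H_1: rank ker ∂_1 − rank ∂_2 = (10 − 4) − 5 = 1, and the invariant factors of ∂_2 are all 1, so H_1 = Z.
  H_2: rank ker ∂_2 − rank ∂_3 = (5 − 5) − 0 = 0, and there is no ∂_3, so H_2 = 0.

(K is a triangulation of the Möbius band.)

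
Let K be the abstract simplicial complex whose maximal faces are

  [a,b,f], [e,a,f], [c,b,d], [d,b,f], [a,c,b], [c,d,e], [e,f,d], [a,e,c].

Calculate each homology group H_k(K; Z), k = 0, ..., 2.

H_0 ≅ Z,  H_1 = 0,  H_2 ≅ Z.

We work with the vertex ordering a < b < c < d < e < f. The simplices of K, each written with vertices in increasing order, are:

  0-simplices (6): a, b, c, d, e, f
  1-simplices (12): ab, ac, ae, af, bc, bd, bf, cd, ce, de, df, ef
  2-simplices (8): abc, abf, ace, aef, bcd, bdf, cde, def

so the chain groups are C_0 ≅ Z^6, C_1 ≅ Z^12, C_2 ≅ Z^8.

Boundary ∂_1: C_1 → C_0 is given by ∂[p,q] = [q] − [p].
The resulting 6×12 matrix has rank 5, and its Smith normal form has invariant factors (1,1,1,1,1).

The boundary map ∂_2: C_2 → C_1 acts by ∂[p,q,r] = [q,r] − [p,r] + [p,q]. For instance
  ∂def = ef − df + de,
  ∂abc = bc − ac + ab.
The resulting 12×8 matrix has rank 7, and its Smith normal form has invariant factors (1,1,1,1,1,1,1).

Reading off H_k = ker ∂_k / im ∂_{k+1}:

  H_0: rank C_0 − rank ∂_1 = 6 − 5 = 1, and the invariant factors of ∂_1 are all 1, so H_0 ≅ Z.
  H_1: rank ker ∂_1 − rank ∂_2 = (12 − 5) − 7 = 0, and the invariant factors of ∂_2 are all 1, so H_1 ≅ 0.
  H_2: rank ker ∂_2 − rank ∂_3 = (8 − 7) − 0 = 1, and there is no ∂_3, so H_2 ≅ Z.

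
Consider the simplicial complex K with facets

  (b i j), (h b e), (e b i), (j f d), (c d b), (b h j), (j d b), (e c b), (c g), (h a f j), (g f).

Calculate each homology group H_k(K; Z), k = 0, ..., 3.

Fix the vertex order a < b < c < d < e < f < g < h < i < j and write every simplex with vertices in increasing order. Then dim K = 3 and the simplices of K are:

  0-simplices (10): a, b, c, d, e, f, g, h, i, j
  1-simplices (21): af, ah, aj, bc, bd, be, bh, bi, bj, cd, ce, cg, df, dj, eh, ei, fg, fh, fj, hj, ij
  2-simplices (12): afh, afj, ahj, bcd, bce, bdj, beh, bei, bhj, bij, dfj, fhj
  3-simplices (1): afhj

so the chain groups are C_0 ≅ Z^10, C_1 ≅ Z^21, C_2 ≅ Z^12, C_3 ≅ Z^1.

∂_1: C_1 → C_0 maps an edge to its endpoints' difference, ∂[p,q] = q − p.
The resulting 10×21 matrix has rank 9, and its Smith normal form has invariant factors (1,1,1,1,1,1,1,1,1).

The boundary map ∂_2: C_2 → C_1 maps a triangle to the signed sum of its edges. For instance
  ∂bce = ce − be + bc,
  ∂bhj = hj − bj + bh.
This gives a 21×12 integer matrix of rank 11; reducing to Smith normal form yields diagonal entries (1,1,1,1,1,1,1,1,1,1,1).

Boundary ∂_3: C_3 → C_2 sends each 3-simplex σ to the alternating sum Σ_i (−1)^i (σ with its i-th vertex removed). For instance
  ∂afhj = fhj − ahj + afj − afh.
The 12×1 boundary matrix has rank 1 and Smith normal form diag(1).

Computing H_k = (kernel of ∂_k) / (image of ∂_{k+1}):

  H_0: rank C_0 − rank ∂_1 = 10 − 9 = 1, and the invariant factors of ∂_1 are all 1, so H_0 ≅ Z.
  H_1: rank ker ∂_1 − rank ∂_2 = (21 − 9) − 11 = 1, and the invariant factors of ∂_2 are all 1, so H_1 ≅ Z.
  H_2: rank ker ∂_2 − rank ∂_3 = (12 − 11) − 1 = 0, and the invariant factors of ∂_3 are all 1, so H_2 ≅ 0.
  H_3: rank ker ∂_3 − rank ∂_4 = (1 − 1) − 0 = 0, and there is no ∂_4, so H_3 ≅ 0.

H_0 ≅ Z,  H_1 ≅ Z,  H_2 = 0,  H_3 = 0.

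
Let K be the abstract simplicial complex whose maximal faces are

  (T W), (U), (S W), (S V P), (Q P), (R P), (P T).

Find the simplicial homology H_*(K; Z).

K has 8 vertices, 8 edges, 1 triangle.
rank ∂_0 = 0, rank ∂_1 = 6 ⇒ b_0 = 8 − 0 − 6 = 2; all invariant factors of ∂_1 are 1 so no torsion. So H_0 = Z^2.
rank ∂_1 = 6, rank ∂_2 = 1 ⇒ b_1 = 8 − 6 − 1 = 1; all invariant factors of ∂_2 are 1 so no torsion. So H_1 = Z.
rank ∂_2 = 1, rank ∂_3 = 0 ⇒ b_2 = 1 − 1 − 0 = 0. So H_2 = 0.

H_0 ≅ Z^2,  H_1 ≅ Z,  H_2 = 0.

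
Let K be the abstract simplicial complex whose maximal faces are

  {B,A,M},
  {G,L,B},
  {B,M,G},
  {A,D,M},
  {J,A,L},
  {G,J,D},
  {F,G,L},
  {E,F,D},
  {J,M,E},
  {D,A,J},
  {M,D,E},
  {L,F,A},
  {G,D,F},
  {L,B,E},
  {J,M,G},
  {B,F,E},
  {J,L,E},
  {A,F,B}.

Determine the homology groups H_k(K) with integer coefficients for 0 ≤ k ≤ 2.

H_0 = Z,  H_1 = Z ⊕ Z_2,  H_2 = 0.

We work with the vertex ordering A < B < D < E < F < G < J < L < M. The simplices of K, each written with vertices in increasing order, are:

  0-simplices (9): A, B, D, E, F, G, J, L, M
  1-simplices (27): AB, AD, AF, AJ, AL, AM, BE, BF, BG, BL, BM, DE, DF, DG, DJ, DM, EF, EJ, EL, EM, FG, FL, GJ, GL, GM, JL, JM
  2-simplices (18): ABF, ABM, ADJ, ADM, AFL, AJL, BEF, BEL, BGL, BGM, DEF, DEM, DFG, DGJ, EJL, EJM, FGL, GJM

Hence C_0 ≅ Z^9, C_1 ≅ Z^27, C_2 ≅ Z^18.

∂_1: C_1 → C_0 sends each edge [p,q] (with p < q) to q − p. For instance
  ∂BG = G − B.
This gives a 9×27 integer matrix of rank 8; reducing to Smith normal form yields diagonal entries (1,1,1,1,1,1,1,1).

Boundary ∂_2: C_2 → C_1 acts by ∂[p,q,r] = [q,r] − [p,r] + [p,q]. For instance
  ∂GJM = JM − GM + GJ,
  ∂ADJ = DJ − AJ + AD.
The resulting 27×18 matrix has rank 18, and its Smith normal form has invariant factors (1,1,1,1,1,1,1,1,1,1,1,1,1,1,1,1,1,2).

Reading off H_k = ker ∂_k / im ∂_{k+1}:

  H_0: rank C_0 − rank ∂_1 = 9 − 8 = 1, and the invariant factors of ∂_1 are all 1, so H_0 ≅ Z.
  H_1: rank ker ∂_1 − rank ∂_2 = (27 − 8) − 18 = 1, and ∂_2 has invariant factor 2 > 1, so H_1 ≅ Z ⊕ Z_2.
  H_2: rank ker ∂_2 − rank ∂_3 = (18 − 18) − 0 = 0, and there is no ∂_3, so H_2 ≅ 0.

(K is a triangulation of the Klein bottle.)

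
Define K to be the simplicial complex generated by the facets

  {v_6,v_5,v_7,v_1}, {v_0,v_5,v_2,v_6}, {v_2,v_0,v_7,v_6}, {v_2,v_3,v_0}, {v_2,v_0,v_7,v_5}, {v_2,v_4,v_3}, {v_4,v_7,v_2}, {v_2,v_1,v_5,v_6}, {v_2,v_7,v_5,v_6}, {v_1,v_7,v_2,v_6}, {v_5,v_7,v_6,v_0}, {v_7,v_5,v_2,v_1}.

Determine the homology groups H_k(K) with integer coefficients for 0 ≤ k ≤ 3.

H_0 ≅ Z,  H_1 = 0,  H_2 = 0,  H_3 ≅ Z^2.

Take the total order v_0 < v_1 < v_2 < v_3 < v_4 < v_5 < v_6 < v_7 on the vertex set. Then K (dimension 3) consists of the simplices:

  0-simplices (8): [v_0], [v_1], [v_2], [v_3], [v_4], [v_5], [v_6], [v_7]
  1-simplices (19): (19 of them)
  2-simplices (19): (19 of them)
  3-simplices (9): (9 of them)

giving chain groups C_0 ≅ Z^8, C_1 ≅ Z^19, C_2 ≅ Z^19, C_3 ≅ Z^9.

Boundary ∂_1: C_1 → C_0 is given by ∂[p,q] = [q] − [p]. For instance
  ∂[v_2,v_7] = [v_7] − [v_2].
The resulting 8×19 matrix has rank 7, and its Smith normal form has invariant factors (1,1,1,1,1,1,1).

The boundary map ∂_2: C_2 → C_1 acts by ∂[p,q,r] = [q,r] − [p,r] + [p,q]. For instance
  ∂[v_2,v_5,v_6] = [v_5,v_6] − [v_2,v_6] + [v_2,v_5],
  ∂[v_0,v_6,v_7] = [v_6,v_7] − [v_0,v_7] + [v_0,v_6].
The 19×19 boundary matrix has rank 12 and Smith normal form diag(1,1,1,1,1,1,1,1,1,1,1,1).

Boundary ∂_3: C_3 → C_2 sends each 3-simplex σ to the alternating sum Σ_i (−1)^i (σ with its i-th vertex removed). For instance
  ∂[v_0,v_5,v_6,v_7] = [v_5,v_6,v_7] − [v_0,v_6,v_7] + [v_0,v_5,v_7] − [v_0,v_5,v_6],
  ∂[v_2,v_5,v_6,v_7] = [v_5,v_6,v_7] − [v_2,v_6,v_7] + [v_2,v_5,v_7] − [v_2,v_5,v_6].
The 19×9 boundary matrix has rank 7 and Smith normal form diag(1,1,1,1,1,1,1).

Computing H_k = (kernel of ∂_k) / (image of ∂_{k+1}):

  H_0: rank C_0 − rank ∂_1 = 8 − 7 = 1, and the invariant factors of ∂_1 are all 1, so H_0 ≅ Z.
  H_1: rank ker ∂_1 − rank ∂_2 = (19 − 7) − 12 = 0, and the invariant factors of ∂_2 are all 1, so H_1 ≅ 0.
  H_2: rank ker ∂_2 − rank ∂_3 = (19 − 12) − 7 = 0, and the invariant factors of ∂_3 are all 1, so H_2 ≅ 0.
  H_3: rank ker ∂_3 − rank ∂_4 = (9 − 7) − 0 = 2, and there is no ∂_4, so H_3 ≅ Z^2.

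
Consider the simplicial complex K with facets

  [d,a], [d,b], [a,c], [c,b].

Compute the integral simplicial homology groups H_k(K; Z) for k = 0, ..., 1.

H_0 ≅ Z,  H_1 ≅ Z.

K has 4 vertices, 4 edges.
rank ∂_0 = 0, rank ∂_1 = 3 ⇒ b_0 = 4 − 0 − 3 = 1; all invariant factors of ∂_1 are 1 so no torsion. So H_0 ≅ Z.
rank ∂_1 = 3, rank ∂_2 = 0 ⇒ b_1 = 4 − 3 − 0 = 1. So H_1 ≅ Z.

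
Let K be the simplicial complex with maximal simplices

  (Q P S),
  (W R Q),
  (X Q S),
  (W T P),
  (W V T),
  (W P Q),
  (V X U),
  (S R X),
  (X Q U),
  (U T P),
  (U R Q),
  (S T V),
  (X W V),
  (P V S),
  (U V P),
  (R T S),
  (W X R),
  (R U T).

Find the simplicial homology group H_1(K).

Fix the vertex order P < Q < R < S < T < U < V < W < X and write every simplex with vertices in increasing order. Then dim K = 2 and the simplices of K are:

  0-simplices (9): P, Q, R, S, T, U, V, W, X
  1-simplices (27): PQ, PS, PT, PU, PV, PW, QR, QS, QU, QW, QX, RS, RT, RU, RW, RX, ST, SV, SX, TU, TV, TW, UV, UX, VW, VX, WX
  2-simplices (18): PQS, PQW, PSV, PTU, PTW, PUV, QRU, QRW, QSX, QUX, RST, RSX, RTU, RWX, STV, TVW, UVX, VWX

Hence C_0 ≅ Z^9, C_1 ≅ Z^27, C_2 ≅ Z^18.

Boundary ∂_1: C_1 → C_0 is given by ∂[p,q] = [q] − [p]. For instance
  ∂TW = W − T.
The 9×27 boundary matrix has rank 8 and Smith normal form diag(1,1,1,1,1,1,1,1).

Boundary ∂_2: C_2 → C_1 maps a triangle to the signed sum of its edges. For instance
  ∂PQS = QS − PS + PQ,
  ∂PUV = UV − PV + PU.
This gives a 27×18 integer matrix of rank 18; reducing to Smith normal form yields diagonal entries (1,1,1,1,1,1,1,1,1,1,1,1,1,1,1,1,1,2).

From H_k ≅ ker(∂_k) / im(∂_{k+1}) we obtain:

  H_1: rank ker ∂_1 − rank ∂_2 = (27 − 8) − 18 = 1, and ∂_2 has invariant factor 2 > 1, so H_1 = Z ⊕ Z_2.

(K is a triangulation of the Klein bottle.)

H_1 ≅ Z ⊕ Z_2.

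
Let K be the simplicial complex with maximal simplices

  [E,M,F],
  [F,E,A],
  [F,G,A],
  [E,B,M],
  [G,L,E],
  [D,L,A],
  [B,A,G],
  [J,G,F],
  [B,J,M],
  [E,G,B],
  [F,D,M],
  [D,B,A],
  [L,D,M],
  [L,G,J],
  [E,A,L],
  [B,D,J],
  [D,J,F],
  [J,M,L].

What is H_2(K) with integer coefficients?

Take the total order A < B < D < E < F < G < J < L < M on the vertex set. Then K (dimension 2) consists of the simplices:

  0-simplices (9): A, B, D, E, F, G, J, L, M
  1-simplices (27): AB, AD, AE, AF, AG, AL, BD, BE, BG, BJ, BM, DF, DJ, DL, DM, EF, EG, EL, EM, FG, FJ, FM, GJ, GL, JL, JM, LM
  2-simplices (18): ABD, ABG, ADL, AEF, AEL, AFG, BDJ, BEG, BEM, BJM, DFJ, DFM, DLM, EFM, EGL, FGJ, GJL, JLM

giving chain groups C_0 ≅ Z^9, C_1 ≅ Z^27, C_2 ≅ Z^18.

∂_1: C_1 → C_0 maps an edge to its endpoints' difference, ∂[p,q] = q − p.
The 9×27 boundary matrix has rank 8 and Smith normal form diag(1,1,1,1,1,1,1,1).

∂_2: C_2 → C_1 maps a triangle to the signed sum of its edges. For instance
  ∂ADL = DL − AL + AD,
  ∂DLM = LM − DM + DL.
This gives a 27×18 integer matrix of rank 18; reducing to Smith normal form yields diagonal entries (1,1,1,1,1,1,1,1,1,1,1,1,1,1,1,1,1,2).

Now H_k = ker ∂_k / im ∂_{k+1}, so:

  H_2: rank ker ∂_2 − rank ∂_3 = (18 − 18) − 0 = 0, and there is no ∂_3, so H_2 = 0.

H_2 = 0.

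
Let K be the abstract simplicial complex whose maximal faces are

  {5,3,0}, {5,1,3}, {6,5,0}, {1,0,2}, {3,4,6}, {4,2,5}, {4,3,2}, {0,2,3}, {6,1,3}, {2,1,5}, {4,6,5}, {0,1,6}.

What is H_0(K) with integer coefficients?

H_0 = Z.

Order the vertices as 0 < 1 < 2 < 3 < 4 < 5 < 6. Listing each simplex with vertices in this order, K has dimension 2 with simplices:

  0-simplices (7): [0], [1], [2], [3], [4], [5], [6]
  1-simplices (18): [0,1], [0,2], [0,3], [0,5], [0,6], [1,2], [1,3], [1,5], [1,6], [2,3], [2,4], [2,5], [3,4], [3,5], [3,6], [4,5], [4,6], [5,6]
  2-simplices (12): [0,1,2], [0,1,6], [0,2,3], [0,3,5], [0,5,6], [1,2,5], [1,3,5], [1,3,6], [2,3,4], [2,4,5], [3,4,6], [4,5,6]

giving chain groups C_0 ≅ Z^7, C_1 ≅ Z^18, C_2 ≅ Z^12.

Boundary ∂_1: C_1 → C_0 maps an edge to its endpoints' difference, ∂[p,q] = q − p. For instance
  ∂[0,2] = [2] − [0].
The 7×18 boundary matrix has rank 6 and Smith normal form diag(1,1,1,1,1,1).

∂_2: C_2 → C_1 acts by ∂[p,q,r] = [q,r] − [p,r] + [p,q]. For instance
  ∂[0,3,5] = [3,5] − [0,5] + [0,3],
  ∂[1,3,6] = [3,6] − [1,6] + [1,3].
The resulting 18×12 matrix has rank 12, and its Smith normal form has invariant factors (1,1,1,1,1,1,1,1,1,1,1,2).

Now H_k = ker ∂_k / im ∂_{k+1}, so:

  H_0: rank C_0 − rank ∂_1 = 7 − 6 = 1, and the invariant factors of ∂_1 are all 1, so H_0 = Z.

(K is a triangulation of the real projective plane RP^2.)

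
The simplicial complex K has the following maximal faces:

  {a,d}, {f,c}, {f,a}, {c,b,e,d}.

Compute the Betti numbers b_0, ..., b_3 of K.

b_0 = 1, b_1 = 1, b_2 = 0, b_3 = 0.

Order the vertices as a < b < c < d < e < f. Listing each simplex with vertices in this order, K has dimension 3 with simplices:

  0-simplices (6): a, b, c, d, e, f
  1-simplices (9): ad, af, bc, bd, be, cd, ce, cf, de
  2-simplices (4): bcd, bce, bde, cde
  3-simplices (1): bcde

Hence C_0 ≅ Z^6, C_1 ≅ Z^9, C_2 ≅ Z^4, C_3 ≅ Z^1.

Boundary ∂_1: C_1 → C_0 is given by ∂[p,q] = [q] − [p].
The 6×9 boundary matrix has rank 5 and Smith normal form diag(1,1,1,1,1).

Boundary ∂_2: C_2 → C_1 maps a triangle to the signed sum of its edges. For instance
  ∂bde = de − be + bd,
  ∂bcd = cd − bd + bc.
The 9×4 boundary matrix has rank 3 and Smith normal form diag(1,1,1).

∂_3: C_3 → C_2 sends each 3-simplex σ to the alternating sum Σ_i (−1)^i (σ with its i-th vertex removed). For instance
  ∂bcde = cde − bde + bce − bcd.
The 4×1 boundary matrix has rank 1 and Smith normal form diag(1).

Reading off H_k = ker ∂_k / im ∂_{k+1}:

  H_0: rank C_0 − rank ∂_1 = 6 − 5 = 1, and the invariant factors of ∂_1 are all 1, so H_0 ≅ Z.
  H_1: rank ker ∂_1 − rank ∂_2 = (9 − 5) − 3 = 1, and the invariant factors of ∂_2 are all 1, so H_1 ≅ Z.
  H_2: rank ker ∂_2 − rank ∂_3 = (4 − 3) − 1 = 0, and the invariant factors of ∂_3 are all 1, so H_2 ≅ 0.
  H_3: rank ker ∂_3 − rank ∂_4 = (1 − 1) − 0 = 0, and there is no ∂_4, so H_3 ≅ 0.

As a check, the Euler characteristic is 6 − 9 + 4 − 1 = 0, which agrees with 1 − 1 + 0 − 0 = 0.

Hence the Betti numbers are b_0 = 1, b_1 = 1, b_2 = 0, b_3 = 0.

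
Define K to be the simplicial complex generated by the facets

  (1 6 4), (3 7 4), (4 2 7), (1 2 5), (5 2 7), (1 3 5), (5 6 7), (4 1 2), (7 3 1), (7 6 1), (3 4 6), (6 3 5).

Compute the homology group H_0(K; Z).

H_0 ≅ Z.

K has 7 vertices, 18 edges, 12 triangles.
rank ∂_0 = 0, rank ∂_1 = 6 ⇒ b_0 = 7 − 0 − 6 = 1; all invariant factors of ∂_1 are 1 so no torsion. So H_0 ≅ Z.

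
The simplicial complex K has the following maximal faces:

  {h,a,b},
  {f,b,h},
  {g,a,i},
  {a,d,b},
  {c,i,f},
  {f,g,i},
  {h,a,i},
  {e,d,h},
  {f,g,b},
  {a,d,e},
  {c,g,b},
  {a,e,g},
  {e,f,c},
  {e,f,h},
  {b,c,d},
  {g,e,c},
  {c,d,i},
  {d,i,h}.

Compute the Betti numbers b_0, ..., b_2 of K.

b_0 = 1, b_1 = 1, b_2 = 0.

Take the total order a < b < c < d < e < f < g < h < i on the vertex set. Then K (dimension 2) consists of the simplices:

  0-simplices (9): a, b, c, d, e, f, g, h, i
  1-simplices (27): ab, ad, ae, ag, ah, ai, bc, bd, bf, bg, bh, cd, ce, cf, cg, ci, de, dh, di, ef, eg, eh, fg, fh, fi, gi, hi
  2-simplices (18): abd, abh, ade, aeg, agi, ahi, bcd, bcg, bfg, bfh, cdi, cef, ceg, cfi, deh, dhi, efh, fgi

Hence C_0 ≅ Z^9, C_1 ≅ Z^27, C_2 ≅ Z^18.

The boundary map ∂_1: C_1 → C_0 maps an edge to its endpoints' difference, ∂[p,q] = q − p. For instance
  ∂cd = d − c.
The resulting 9×27 matrix has rank 8, and its Smith normal form has invariant factors (1,1,1,1,1,1,1,1).

The boundary map ∂_2: C_2 → C_1 maps a triangle to the signed sum of its edges. For instance
  ∂abh = bh − ah + ab,
  ∂cdi = di − ci + cd.
As a 27×18 matrix over Z this has rank 18, with invariant factors (1,1,1,1,1,1,1,1,1,1,1,1,1,1,1,1,1,2).

Reading off H_k = ker ∂_k / im ∂_{k+1}:

  H_0: rank C_0 − rank ∂_1 = 9 − 8 = 1, and the invariant factors of ∂_1 are all 1, so H_0 = Z.
  H_1: rank ker ∂_1 − rank ∂_2 = (27 − 8) − 18 = 1, and ∂_2 has invariant factor 2 > 1, so H_1 = Z ⊕ Z/2Z.
  H_2: rank ker ∂_2 − rank ∂_3 = (18 − 18) − 0 = 0, and there is no ∂_3, so H_2 = 0.

As a check, the Euler characteristic is 9 − 27 + 18 = 0, which agrees with 1 − 1 + 0 = 0.

Hence the Betti numbers are b_0 = 1, b_1 = 1, b_2 = 0.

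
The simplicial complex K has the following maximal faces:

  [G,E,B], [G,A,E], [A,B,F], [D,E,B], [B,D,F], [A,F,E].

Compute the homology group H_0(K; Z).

H_0 ≅ Z.

Fix the vertex order A < B < D < E < F < G and write every simplex with vertices in increasing order. Then dim K = 2 and the simplices of K are:

  0-simplices (6): A, B, D, E, F, G
  1-simplices (12): AB, AE, AF, AG, BD, BE, BF, BG, DE, DF, EF, EG
  2-simplices (6): ABF, AEF, AEG, BDE, BDF, BEG

giving chain groups C_0 ≅ Z^6, C_1 ≅ Z^12, C_2 ≅ Z^6.

∂_1: C_1 → C_0 sends each edge [p,q] (with p < q) to q − p.
This gives a 6×12 integer matrix of rank 5; reducing to Smith normal form yields diagonal entries (1,1,1,1,1).

Boundary ∂_2: C_2 → C_1 acts by ∂[p,q,r] = [q,r] − [p,r] + [p,q]. For instance
  ∂AEG = EG − AG + AE,
  ∂BEG = EG − BG + BE.
As a 12×6 matrix over Z this has rank 6, with invariant factors (1,1,1,1,1,1).

Reading off H_k = ker ∂_k / im ∂_{k+1}:

  H_0: rank C_0 − rank ∂_1 = 6 − 5 = 1, and the invariant factors of ∂_1 are all 1, so H_0 = Z.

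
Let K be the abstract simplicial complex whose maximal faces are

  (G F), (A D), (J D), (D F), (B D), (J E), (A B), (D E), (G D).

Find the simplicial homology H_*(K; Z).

H_0 = Z,  H_1 = Z^3.

Order the vertices as A < B < D < E < F < G < J. Listing each simplex with vertices in this order, K has dimension 1 with simplices:

  0-simplices (7): A, B, D, E, F, G, J
  1-simplices (9): AB, AD, BD, DE, DF, DG, DJ, EJ, FG

so the chain groups are C_0 ≅ Z^7, C_1 ≅ Z^9.

∂_1: C_1 → C_0 sends each edge [p,q] (with p < q) to q − p.
The 7×9 boundary matrix has rank 6 and Smith normal form diag(1,1,1,1,1,1).

From H_k ≅ ker(∂_k) / im(∂_{k+1}) we obtain:

  H_0: rank C_0 − rank ∂_1 = 7 − 6 = 1, and the invariant factors of ∂_1 are all 1, so H_0 = Z.
  H_1: rank ker ∂_1 − rank ∂_2 = (9 − 6) − 0 = 3, and there is no ∂_2, so H_1 = Z^3.

As a check, the Euler characteristic is 7 − 9 = -2, which agrees with 1 − 3 = -2.
(K is a triangulation of a wedge of 3 circles.)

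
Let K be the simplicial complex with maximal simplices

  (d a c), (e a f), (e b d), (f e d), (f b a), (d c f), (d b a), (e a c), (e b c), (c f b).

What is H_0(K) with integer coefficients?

We work with the vertex ordering a < b < c < d < e < f. The simplices of K, each written with vertices in increasing order, are:

  0-simplices (6): a, b, c, d, e, f
  1-simplices (15): ab, ac, ad, ae, af, bc, bd, be, bf, cd, ce, cf, de, df, ef
  2-simplices (10): abd, abf, acd, ace, aef, bce, bcf, bde, cdf, def

so the chain groups are C_0 ≅ Z^6, C_1 ≅ Z^15, C_2 ≅ Z^10.

Boundary ∂_1: C_1 → C_0 sends each edge [p,q] (with p < q) to q − p.
As a 6×15 matrix over Z this has rank 5, with invariant factors (1,1,1,1,1).

The boundary map ∂_2: C_2 → C_1 maps a triangle to the signed sum of its edges. For instance
  ∂bcf = cf − bf + bc,
  ∂cdf = df − cf + cd.
The resulting 15×10 matrix has rank 10, and its Smith normal form has invariant factors (1,1,1,1,1,1,1,1,1,2).

Reading off H_k = ker ∂_k / im ∂_{k+1}:

  H_0: rank C_0 − rank ∂_1 = 6 − 5 = 1, and the invariant factors of ∂_1 are all 1, so H_0 ≅ Z.

H_0 = Z.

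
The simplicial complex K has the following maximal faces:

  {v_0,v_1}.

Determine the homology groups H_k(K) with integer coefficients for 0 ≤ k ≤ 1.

Order the vertices as v_0 < v_1. Listing each simplex with vertices in this order, K has dimension 1 with simplices:

  0-simplices (2): [v_0], [v_1]
  1-simplices (1): [v_0,v_1]

Hence C_0 ≅ Z^2, C_1 ≅ Z^1.

Boundary ∂_1: C_1 → C_0 maps an edge to its endpoints' difference, ∂[p,q] = q − p.
The 2×1 boundary matrix has rank 1 and Smith normal form diag(1).

Computing H_k = (kernel of ∂_k) / (image of ∂_{k+1}):

  H_0: rank C_0 − rank ∂_1 = 2 − 1 = 1, and the invariant factors of ∂_1 are all 1, so H_0 ≅ Z.
  H_1: rank ker ∂_1 − rank ∂_2 = (1 − 1) − 0 = 0, and there is no ∂_2, so H_1 ≅ 0.

H_0 ≅ Z,  H_1 = 0.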